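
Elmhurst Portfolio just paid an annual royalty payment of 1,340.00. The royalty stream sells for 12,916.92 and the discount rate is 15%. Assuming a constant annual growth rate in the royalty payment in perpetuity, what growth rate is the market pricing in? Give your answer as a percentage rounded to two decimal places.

4.19%

P = D₀(1+g)/(r−g) ⇒ P(r−g) = D₀(1+g) ⇒ g(P+D₀) = P·r − D₀
g = (P·r − D₀)/(P + D₀) = (12,916.92×0.15 − 1,340.00) / (12,916.92 + 1,340.00) = 0.041912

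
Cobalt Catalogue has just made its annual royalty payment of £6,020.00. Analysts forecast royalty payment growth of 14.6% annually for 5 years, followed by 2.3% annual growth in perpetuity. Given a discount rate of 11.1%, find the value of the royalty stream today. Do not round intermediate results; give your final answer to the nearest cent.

D_1 = 6898.92000
D_2 = 7906.16232
D_3 = 9060.46202
D_4 = 10383.28947
D_5 = 11899.24974
Terminal value at year 5: TV = D_5×(1+g_2)/(r−g_2) = 12172.93248/0.088 = 138328.77819
P_0 = D_1/(1+r)^1 + D_2/(1+r)^2 + D_3/(1+r)^3 + D_4/(1+r)^4 + D_5/(1+r)^5 + TV/(1+r)^5
    = 6209.64896 + 6405.27247 + 6607.05873 + 6815.20190 + 7029.90223 + 81722.61337 = 114789.69765

£114789.70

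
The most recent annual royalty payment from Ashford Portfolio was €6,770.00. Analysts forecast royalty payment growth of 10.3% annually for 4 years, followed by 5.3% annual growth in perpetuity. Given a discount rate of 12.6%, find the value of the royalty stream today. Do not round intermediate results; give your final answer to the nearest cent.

€115642.28

D_1 = 7467.31000
D_2 = 8236.44293
D_3 = 9084.79655
D_4 = 10020.53060
Terminal value at year 4: TV = D_4×(1+g_2)/(r−g_2) = 10551.61872/0.073 = 144542.72217
P_0 = D_1/(1+r)^1 + D_2/(1+r)^2 + D_3/(1+r)^3 + D_4/(1+r)^4 + TV/(1+r)^4
    = 6631.71403 + 6496.25273 + 6363.55841 + 6233.57453 + 89917.17781 = 115642.27751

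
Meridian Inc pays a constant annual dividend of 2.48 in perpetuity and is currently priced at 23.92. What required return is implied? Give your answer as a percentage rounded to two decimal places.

10.37%

P = C/r ⇒ r = C/P = 2.48/23.92 = 0.103679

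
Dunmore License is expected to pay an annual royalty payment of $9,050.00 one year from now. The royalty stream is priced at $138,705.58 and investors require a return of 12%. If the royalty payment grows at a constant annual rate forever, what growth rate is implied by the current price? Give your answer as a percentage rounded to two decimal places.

P = D₁/(r−g) ⇒ g = r − D₁/P = 0.12 − $9,050.00/$138,705.58 = 0.054754

5.48%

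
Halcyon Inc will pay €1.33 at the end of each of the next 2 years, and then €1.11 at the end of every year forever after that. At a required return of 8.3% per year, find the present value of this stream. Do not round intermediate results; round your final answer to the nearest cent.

PV of 2-year annuity: €1.33 × [1 − (1+0.083)^−2] / 0.083 = 2.36202
Perpetuity value at year 2: €1.11 / 0.083 = 13.37349
PV of perpetuity: 13.37349 / (1+0.083)^2 = 11.40218
Total PV = 2.36202 + 11.40218 = 13.76420

€13.76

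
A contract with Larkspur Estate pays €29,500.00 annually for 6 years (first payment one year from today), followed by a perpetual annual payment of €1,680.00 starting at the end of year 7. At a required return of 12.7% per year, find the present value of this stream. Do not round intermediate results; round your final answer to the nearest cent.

€125375.54

PV of 6-year annuity: €29,500.00 × [1 − (1+0.127)^−6] / 0.127 = 118919.55923
Perpetuity value at year 6: €1,680.00 / 0.127 = 13228.34646
PV of perpetuity: 13228.34646 / (1+0.127)^6 = 6455.97834
Total PV = 118919.55923 + 6455.97834 = 125375.53757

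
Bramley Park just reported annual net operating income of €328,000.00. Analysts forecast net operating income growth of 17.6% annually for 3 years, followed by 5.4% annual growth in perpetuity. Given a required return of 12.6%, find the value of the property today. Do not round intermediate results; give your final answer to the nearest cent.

D_1 = 385728.00000
D_2 = 453616.12800
D_3 = 533452.56653
Terminal value at year 3: TV = D_3×(1+g_2)/(r−g_2) = 562259.00512/0.072 = 7809152.84890
P_0 = D_1/(1+r)^1 + D_2/(1+r)^2 + D_3/(1+r)^3 + TV/(1+r)^3
    = 342564.83126 + 357776.41347 + 373663.46557 + 5470017.95438 = 6544022.66468

€6544022.66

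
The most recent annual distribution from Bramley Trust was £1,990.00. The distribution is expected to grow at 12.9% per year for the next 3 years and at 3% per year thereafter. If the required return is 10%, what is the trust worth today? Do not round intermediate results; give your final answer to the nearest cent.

£37949.27

D_1 = 2246.71000
D_2 = 2536.53559
D_3 = 2863.74868
Terminal value at year 3: TV = D_3×(1+g_2)/(r−g_2) = 2949.66114/0.07 = 42138.01631
P_0 = D_1/(1+r)^1 + D_2/(1+r)^2 + D_3/(1+r)^3 + TV/(1+r)^3
    = 2042.46364 + 2096.31040 + 2151.57677 + 31658.91533 = 37949.26614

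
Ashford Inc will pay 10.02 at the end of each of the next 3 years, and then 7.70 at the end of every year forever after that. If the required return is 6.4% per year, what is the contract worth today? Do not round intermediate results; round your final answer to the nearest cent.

126.47

PV of 3-year annuity: 10.02 × [1 − (1+0.064)^−3] / 0.064 = 26.58659
Perpetuity value at year 3: 7.70 / 0.064 = 120.31250
PV of perpetuity: 120.31250 / (1+0.064)^3 = 99.88169
Total PV = 26.58659 + 99.88169 = 126.46828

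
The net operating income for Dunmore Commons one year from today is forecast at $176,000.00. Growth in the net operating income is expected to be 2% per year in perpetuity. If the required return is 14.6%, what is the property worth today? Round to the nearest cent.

$1396825.40

Growing perpetuity: P = D₁ / (r − g) = $176,000.0000 / (0.146 − 0.02) = $1,396,825.40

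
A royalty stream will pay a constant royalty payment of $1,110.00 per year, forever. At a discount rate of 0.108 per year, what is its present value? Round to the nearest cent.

Level perpetuity: PV = C / r = $1,110.00 / 0.108 = $10,277.78

$10277.78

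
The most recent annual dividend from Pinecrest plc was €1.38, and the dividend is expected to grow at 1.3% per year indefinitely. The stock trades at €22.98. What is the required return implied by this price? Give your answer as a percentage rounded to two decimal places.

7.38%

D₁ = €1.38 × 1.013 = €1.3979
P = D₁/(r − g) ⇒ r = D₁/P + g = €1.3979/€22.98 + 0.013 = 0.060833 + 0.013 = 0.073833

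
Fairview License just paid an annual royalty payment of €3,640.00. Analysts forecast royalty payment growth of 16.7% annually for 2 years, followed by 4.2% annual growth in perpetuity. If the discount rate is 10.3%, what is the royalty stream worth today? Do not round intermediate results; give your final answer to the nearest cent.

D_1 = 4247.88000
D_2 = 4957.27596
Terminal value at year 2: TV = D_2×(1+g_2)/(r−g_2) = 5165.48155/0.061 = 84680.02542
P_0 = D_1/(1+r)^1 + D_2/(1+r)^2 + TV/(1+r)^2
    = 3851.20580 + 4074.66652 + 69603.31990 = 77529.19222

€77529.19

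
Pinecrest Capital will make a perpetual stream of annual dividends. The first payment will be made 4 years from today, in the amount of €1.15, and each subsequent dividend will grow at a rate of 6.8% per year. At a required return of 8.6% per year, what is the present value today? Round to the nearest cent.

€49.88

Value at end of year 3: C₁ / (r − g) = €1.15 / (0.086 − 0.068) = €63.8889
Discount to today: PV = €63.8889 / (1 + 0.086)^3 = €63.8889 / 1.280824 = €49.88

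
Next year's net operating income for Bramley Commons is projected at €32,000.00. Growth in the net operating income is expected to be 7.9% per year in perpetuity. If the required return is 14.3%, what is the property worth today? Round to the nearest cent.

Growing perpetuity: P = D₁ / (r − g) = €32,000.0000 / (0.143 − 0.079) = €500,000.00

€500000.00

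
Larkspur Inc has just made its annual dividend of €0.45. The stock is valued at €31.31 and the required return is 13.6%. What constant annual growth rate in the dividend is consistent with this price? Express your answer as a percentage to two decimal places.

P = D₀(1+g)/(r−g) ⇒ P(r−g) = D₀(1+g) ⇒ g(P+D₀) = P·r − D₀
g = (P·r − D₀)/(P + D₀) = (€31.31×0.136 − €0.45) / (€31.31 + €0.45) = 0.119904

11.99%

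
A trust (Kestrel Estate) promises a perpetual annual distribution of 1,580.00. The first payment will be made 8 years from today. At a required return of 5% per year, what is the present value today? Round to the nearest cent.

Value at end of year 7: C / r = 1,580.00 / 0.05 = 31,600.0000
Discount to today: PV = 31,600.0000 / (1 + 0.05)^7 = 31,600.0000 / 1.407100 = 22,457.53

22457.53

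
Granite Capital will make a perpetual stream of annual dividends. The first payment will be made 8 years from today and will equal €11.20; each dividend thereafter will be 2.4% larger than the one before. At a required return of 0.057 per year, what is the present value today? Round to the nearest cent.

€230.24

Value at end of year 7: C₁ / (r − g) = €11.20 / (0.057 − 0.024) = €339.3939
Discount to today: PV = €339.3939 / (1 + 0.057)^7 = €339.3939 / 1.474093 = €230.24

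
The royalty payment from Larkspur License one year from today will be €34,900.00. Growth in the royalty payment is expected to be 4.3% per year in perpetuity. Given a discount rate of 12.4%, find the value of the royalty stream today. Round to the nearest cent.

Growing perpetuity: P = D₁ / (r − g) = €34,900.0000 / (0.124 − 0.043) = €430,864.20

€430864.20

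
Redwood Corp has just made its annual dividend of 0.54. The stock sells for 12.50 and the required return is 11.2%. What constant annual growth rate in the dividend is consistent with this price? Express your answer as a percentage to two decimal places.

P = D₀(1+g)/(r−g) ⇒ P(r−g) = D₀(1+g) ⇒ g(P+D₀) = P·r − D₀
g = (P·r − D₀)/(P + D₀) = (12.50×0.112 − 0.54) / (12.50 + 0.54) = 0.065951

6.60%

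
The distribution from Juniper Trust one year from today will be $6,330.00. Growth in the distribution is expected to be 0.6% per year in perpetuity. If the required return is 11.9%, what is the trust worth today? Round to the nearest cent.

Growing perpetuity: P = D₁ / (r − g) = $6,330.0000 / (0.119 − 0.006) = $56,017.70

$56017.70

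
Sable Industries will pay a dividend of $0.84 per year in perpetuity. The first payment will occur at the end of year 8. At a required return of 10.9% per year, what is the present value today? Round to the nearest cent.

Value at end of year 7: C / r = $0.84 / 0.109 = $7.7064
Discount to today: PV = $7.7064 / (1 + 0.109)^7 = $7.7064 / 2.063103 = $3.74

$3.74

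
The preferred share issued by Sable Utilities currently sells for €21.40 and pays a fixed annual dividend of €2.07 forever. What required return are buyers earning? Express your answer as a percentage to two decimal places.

P = C/r ⇒ r = C/P = €2.07/€21.40 = 0.096729

9.67%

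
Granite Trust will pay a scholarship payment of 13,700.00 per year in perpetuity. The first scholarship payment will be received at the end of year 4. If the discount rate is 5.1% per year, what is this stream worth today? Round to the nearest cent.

Value at end of year 3: C / r = 13,700.00 / 0.051 = 268,627.4510
Discount to today: PV = 268,627.4510 / (1 + 0.051)^3 = 268,627.4510 / 1.160936 = 231,388.75

231388.75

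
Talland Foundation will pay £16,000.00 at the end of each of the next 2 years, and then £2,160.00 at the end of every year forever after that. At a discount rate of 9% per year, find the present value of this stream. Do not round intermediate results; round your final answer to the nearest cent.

PV of 2-year annuity: £16,000.00 × [1 − (1+0.09)^−2] / 0.09 = 28145.77897
Perpetuity value at year 2: £2,160.00 / 0.09 = 24000.00000
PV of perpetuity: 24000.00000 / (1+0.09)^2 = 20200.31984
Total PV = 28145.77897 + 20200.31984 = 48346.09881

£48346.10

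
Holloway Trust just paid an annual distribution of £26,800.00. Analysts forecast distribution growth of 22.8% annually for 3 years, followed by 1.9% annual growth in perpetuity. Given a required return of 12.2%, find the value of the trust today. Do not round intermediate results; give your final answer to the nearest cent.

D_1 = 32910.40000
D_2 = 40413.97120
D_3 = 49628.35663
Terminal value at year 3: TV = D_3×(1+g_2)/(r−g_2) = 50571.29541/0.103 = 490983.45058
P_0 = D_1/(1+r)^1 + D_2/(1+r)^2 + D_3/(1+r)^3 + TV/(1+r)^3
    = 29331.90731 + 32103.01442 + 35135.91952 + 347606.81546 = 444177.65670

£444177.66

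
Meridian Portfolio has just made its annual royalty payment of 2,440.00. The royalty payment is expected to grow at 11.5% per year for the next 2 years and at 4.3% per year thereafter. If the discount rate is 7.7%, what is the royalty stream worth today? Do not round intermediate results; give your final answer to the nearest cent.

85367.02

D_1 = 2720.60000
D_2 = 3033.46900
Terminal value at year 2: TV = D_2×(1+g_2)/(r−g_2) = 3163.90817/0.034 = 93056.12256
P_0 = D_1/(1+r)^1 + D_2/(1+r)^2 + TV/(1+r)^2
    = 2526.09099 + 2615.21955 + 80225.70568 = 85367.01622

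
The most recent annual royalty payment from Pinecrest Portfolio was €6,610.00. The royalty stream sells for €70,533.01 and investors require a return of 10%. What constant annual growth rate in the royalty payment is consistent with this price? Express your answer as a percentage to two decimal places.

0.57%

P = D₀(1+g)/(r−g) ⇒ P(r−g) = D₀(1+g) ⇒ g(P+D₀) = P·r − D₀
g = (P·r − D₀)/(P + D₀) = (€70,533.01×0.1 − €6,610.00) / (€70,533.01 + €6,610.00) = 0.005746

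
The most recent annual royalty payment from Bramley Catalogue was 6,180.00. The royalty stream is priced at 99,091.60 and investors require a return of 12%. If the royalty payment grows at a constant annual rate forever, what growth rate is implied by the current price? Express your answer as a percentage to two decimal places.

P = D₀(1+g)/(r−g) ⇒ P(r−g) = D₀(1+g) ⇒ g(P+D₀) = P·r − D₀
g = (P·r − D₀)/(P + D₀) = (99,091.60×0.12 − 6,180.00) / (99,091.60 + 6,180.00) = 0.054250

5.43%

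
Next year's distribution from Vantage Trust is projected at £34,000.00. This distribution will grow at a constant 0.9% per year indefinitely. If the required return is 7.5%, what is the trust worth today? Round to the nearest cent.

£515151.52

Growing perpetuity: P = D₁ / (r − g) = £34,000.0000 / (0.075 − 0.009) = £515,151.52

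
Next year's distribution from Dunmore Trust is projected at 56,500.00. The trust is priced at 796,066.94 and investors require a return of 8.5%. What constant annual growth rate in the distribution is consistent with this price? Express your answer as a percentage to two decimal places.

P = D₁/(r−g) ⇒ g = r − D₁/P = 0.085 − 56,500.00/796,066.94 = 0.014026

1.40%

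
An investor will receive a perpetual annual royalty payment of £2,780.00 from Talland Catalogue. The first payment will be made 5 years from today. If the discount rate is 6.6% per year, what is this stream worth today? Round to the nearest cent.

£32619.11

Value at end of year 4: C / r = £2,780.00 / 0.066 = £42,121.2121
Discount to today: PV = £42,121.2121 / (1 + 0.066)^4 = £42,121.2121 / 1.291305 = £32,619.11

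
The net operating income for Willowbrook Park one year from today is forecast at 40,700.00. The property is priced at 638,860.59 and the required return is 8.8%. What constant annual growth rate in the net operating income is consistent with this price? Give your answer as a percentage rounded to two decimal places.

P = D₁/(r−g) ⇒ g = r − D₁/P = 0.088 − 40,700.00/638,860.59 = 0.024293

2.43%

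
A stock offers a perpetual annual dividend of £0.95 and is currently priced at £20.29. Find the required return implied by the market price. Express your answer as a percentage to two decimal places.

P = C/r ⇒ r = C/P = £0.95/£20.29 = 0.046821

4.68%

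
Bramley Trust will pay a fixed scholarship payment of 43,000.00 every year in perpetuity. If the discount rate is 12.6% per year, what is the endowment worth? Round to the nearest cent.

341269.84

Level perpetuity: PV = C / r = 43,000.00 / 0.126 = 341,269.84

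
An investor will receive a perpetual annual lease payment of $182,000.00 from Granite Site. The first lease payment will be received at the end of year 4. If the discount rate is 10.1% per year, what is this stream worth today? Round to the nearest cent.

Value at end of year 3: C / r = $182,000.00 / 0.101 = $1,801,980.1980
Discount to today: PV = $1,801,980.1980 / (1 + 0.101)^3 = $1,801,980.1980 / 1.334633 = $1,350,168.77

$1350168.77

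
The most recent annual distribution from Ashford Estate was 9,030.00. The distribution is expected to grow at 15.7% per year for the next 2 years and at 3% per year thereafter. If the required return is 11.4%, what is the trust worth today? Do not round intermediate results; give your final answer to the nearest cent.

D_1 = 10447.71000
D_2 = 12088.00047
Terminal value at year 2: TV = D_2×(1+g_2)/(r−g_2) = 12450.64048/0.084 = 148221.91053
P_0 = D_1/(1+r)^1 + D_2/(1+r)^2 + TV/(1+r)^2
    = 9378.55476 + 9740.56360 + 119437.86324 = 138556.98160

138556.98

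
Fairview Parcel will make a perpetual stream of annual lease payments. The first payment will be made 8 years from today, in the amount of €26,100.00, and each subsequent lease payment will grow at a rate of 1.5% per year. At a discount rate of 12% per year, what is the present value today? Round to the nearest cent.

Value at end of year 7: C₁ / (r − g) = €26,100.00 / (0.12 − 0.015) = €248,571.4286
Discount to today: PV = €248,571.4286 / (1 + 0.12)^7 = €248,571.4286 / 2.210681 = €112,441.09

€112441.09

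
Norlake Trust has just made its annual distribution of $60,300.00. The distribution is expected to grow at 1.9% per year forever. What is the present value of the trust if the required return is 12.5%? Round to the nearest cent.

$579676.42

D₁ = D₀ × (1 + g) = $60,300.00 × 1.019 = $61,445.7000
Growing perpetuity: P = D₁ / (r − g) = $61,445.7000 / (0.125 − 0.019) = $579,676.42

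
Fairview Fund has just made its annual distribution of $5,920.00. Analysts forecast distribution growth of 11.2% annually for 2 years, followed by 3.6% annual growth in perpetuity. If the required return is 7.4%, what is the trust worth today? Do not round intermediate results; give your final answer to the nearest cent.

D_1 = 6583.04000
D_2 = 7320.34048
Terminal value at year 2: TV = D_2×(1+g_2)/(r−g_2) = 7583.87274/0.038 = 199575.59835
P_0 = D_1/(1+r)^1 + D_2/(1+r)^2 + TV/(1+r)^2
    = 6129.45996 + 6346.33099 + 173021.02371 = 185496.81466

$185496.81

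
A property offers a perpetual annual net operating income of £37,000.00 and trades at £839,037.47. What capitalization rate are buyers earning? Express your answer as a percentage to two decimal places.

4.41%

P = C/r ⇒ r = C/P = £37,000.00/£839,037.47 = 0.044098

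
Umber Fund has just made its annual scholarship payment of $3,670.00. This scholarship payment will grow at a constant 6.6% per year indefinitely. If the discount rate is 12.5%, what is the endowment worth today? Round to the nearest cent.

$66308.81

D₁ = D₀ × (1 + g) = $3,670.00 × 1.066 = $3,912.2200
Growing perpetuity: P = D₁ / (r − g) = $3,912.2200 / (0.125 − 0.066) = $66,308.81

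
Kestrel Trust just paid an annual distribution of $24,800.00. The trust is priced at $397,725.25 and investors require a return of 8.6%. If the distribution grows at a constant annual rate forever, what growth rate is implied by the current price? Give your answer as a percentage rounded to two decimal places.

P = D₀(1+g)/(r−g) ⇒ P(r−g) = D₀(1+g) ⇒ g(P+D₀) = P·r − D₀
g = (P·r − D₀)/(P + D₀) = ($397,725.25×0.086 − $24,800.00) / ($397,725.25 + $24,800.00) = 0.022258

2.23%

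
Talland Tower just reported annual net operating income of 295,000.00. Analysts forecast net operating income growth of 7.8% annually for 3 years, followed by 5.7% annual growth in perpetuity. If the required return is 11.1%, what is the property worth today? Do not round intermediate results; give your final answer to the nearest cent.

6108396.96

D_1 = 318010.00000
D_2 = 342814.78000
D_3 = 369554.33284
Terminal value at year 3: TV = D_3×(1+g_2)/(r−g_2) = 390618.92981/0.054 = 7233683.88541
P_0 = D_1/(1+r)^1 + D_2/(1+r)^2 + D_3/(1+r)^3 + TV/(1+r)^3
    = 286237.62376 + 277735.51613 + 269485.94634 + 5274937.87558 = 6108396.96181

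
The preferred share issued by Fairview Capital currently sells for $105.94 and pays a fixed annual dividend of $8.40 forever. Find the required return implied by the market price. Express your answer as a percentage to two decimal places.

7.93%

P = C/r ⇒ r = C/P = $8.40/$105.94 = 0.079290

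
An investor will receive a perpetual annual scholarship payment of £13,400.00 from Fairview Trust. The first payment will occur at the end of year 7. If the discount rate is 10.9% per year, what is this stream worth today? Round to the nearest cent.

£66082.89

Value at end of year 6: C / r = £13,400.00 / 0.109 = £122,935.7798
Discount to today: PV = £122,935.7798 / (1 + 0.109)^6 = £122,935.7798 / 1.860327 = £66,082.89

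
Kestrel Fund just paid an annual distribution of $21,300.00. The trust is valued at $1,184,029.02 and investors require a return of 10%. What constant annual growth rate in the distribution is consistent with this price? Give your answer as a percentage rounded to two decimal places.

P = D₀(1+g)/(r−g) ⇒ P(r−g) = D₀(1+g) ⇒ g(P+D₀) = P·r − D₀
g = (P·r − D₀)/(P + D₀) = ($1,184,029.02×0.1 − $21,300.00) / ($1,184,029.02 + $21,300.00) = 0.080561

8.06%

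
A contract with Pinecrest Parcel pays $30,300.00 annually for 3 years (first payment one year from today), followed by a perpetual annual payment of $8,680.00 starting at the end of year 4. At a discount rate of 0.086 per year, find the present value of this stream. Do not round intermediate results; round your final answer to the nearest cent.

$156049.33

PV of 3-year annuity: $30,300.00 × [1 − (1+0.086)^−3] / 0.086 = 77248.31396
Perpetuity value at year 3: $8,680.00 / 0.086 = 100930.23256
PV of perpetuity: 100930.23256 / (1+0.086)^3 = 78801.01259
Total PV = 77248.31396 + 78801.01259 = 156049.32654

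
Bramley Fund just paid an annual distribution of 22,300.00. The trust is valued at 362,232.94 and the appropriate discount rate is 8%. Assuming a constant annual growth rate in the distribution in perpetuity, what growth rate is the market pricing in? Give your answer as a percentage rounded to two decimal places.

1.74%

P = D₀(1+g)/(r−g) ⇒ P(r−g) = D₀(1+g) ⇒ g(P+D₀) = P·r − D₀
g = (P·r − D₀)/(P + D₀) = (362,232.94×0.08 − 22,300.00) / (362,232.94 + 22,300.00) = 0.017368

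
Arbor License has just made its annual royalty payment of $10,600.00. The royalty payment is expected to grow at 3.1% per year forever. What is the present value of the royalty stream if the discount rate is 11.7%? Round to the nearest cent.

$127076.74

D₁ = D₀ × (1 + g) = $10,600.00 × 1.031 = $10,928.6000
Growing perpetuity: P = D₁ / (r − g) = $10,928.6000 / (0.117 − 0.031) = $127,076.74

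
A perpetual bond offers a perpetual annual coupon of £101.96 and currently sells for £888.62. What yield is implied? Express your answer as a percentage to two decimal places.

11.47%

P = C/r ⇒ r = C/P = £101.96/£888.62 = 0.114740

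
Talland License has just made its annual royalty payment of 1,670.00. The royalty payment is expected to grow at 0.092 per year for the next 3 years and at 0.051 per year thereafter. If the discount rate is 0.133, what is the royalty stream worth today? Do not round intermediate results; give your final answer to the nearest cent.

D_1 = 1823.64000
D_2 = 1991.41488
D_3 = 2174.62505
Terminal value at year 3: TV = D_3×(1+g_2)/(r−g_2) = 2285.53093/0.082 = 27872.32837
P_0 = D_1/(1+r)^1 + D_2/(1+r)^2 + D_3/(1+r)^3 + TV/(1+r)^3
    = 1609.56752 + 1551.32192 + 1495.18405 + 19163.88342 = 23819.95691

23819.96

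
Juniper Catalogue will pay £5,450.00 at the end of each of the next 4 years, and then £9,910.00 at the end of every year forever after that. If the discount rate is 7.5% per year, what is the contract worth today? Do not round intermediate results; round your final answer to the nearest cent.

PV of 4-year annuity: £5,450.00 × [1 − (1+0.075)^−4] / 0.075 = 18253.82817
Perpetuity value at year 4: £9,910.00 / 0.075 = 132133.33333
PV of perpetuity: 132133.33333 / (1+0.075)^4 = 98941.51000
Total PV = 18253.82817 + 98941.51000 = 117195.33817

£117195.34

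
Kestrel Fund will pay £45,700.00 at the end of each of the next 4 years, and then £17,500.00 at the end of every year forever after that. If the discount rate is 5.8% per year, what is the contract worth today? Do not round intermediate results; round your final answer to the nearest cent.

PV of 4-year annuity: £45,700.00 × [1 − (1+0.058)^−4] / 0.058 = 159083.24923
Perpetuity value at year 4: £17,500.00 / 0.058 = 301724.13793
PV of perpetuity: 301724.13793 / (1+0.058)^4 = 240806.04468
Total PV = 159083.24923 + 240806.04468 = 399889.29391

£399889.29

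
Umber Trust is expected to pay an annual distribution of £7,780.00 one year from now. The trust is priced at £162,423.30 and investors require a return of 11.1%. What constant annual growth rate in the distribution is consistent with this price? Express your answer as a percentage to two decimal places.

P = D₁/(r−g) ⇒ g = r − D₁/P = 0.111 − £7,780.00/£162,423.30 = 0.063100

6.31%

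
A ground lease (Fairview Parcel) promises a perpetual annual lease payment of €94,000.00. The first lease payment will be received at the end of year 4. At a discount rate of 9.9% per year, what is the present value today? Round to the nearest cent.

Value at end of year 3: C / r = €94,000.00 / 0.099 = €949,494.9495
Discount to today: PV = €949,494.9495 / (1 + 0.099)^3 = €949,494.9495 / 1.327373 = €715,318.71

€715318.71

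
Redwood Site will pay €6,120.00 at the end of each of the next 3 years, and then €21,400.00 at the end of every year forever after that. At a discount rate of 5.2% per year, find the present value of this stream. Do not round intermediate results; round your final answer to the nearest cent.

PV of 3-year annuity: €6,120.00 × [1 − (1+0.052)^−3] / 0.052 = 16604.01561
Perpetuity value at year 3: €21,400.00 / 0.052 = 411538.46154
PV of perpetuity: 411538.46154 / (1+0.052)^3 = 353478.66838
Total PV = 16604.01561 + 353478.66838 = 370082.68400

€370082.68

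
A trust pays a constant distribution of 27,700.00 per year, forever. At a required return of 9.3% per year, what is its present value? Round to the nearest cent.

297849.46

Level perpetuity: PV = C / r = 27,700.00 / 0.093 = 297,849.46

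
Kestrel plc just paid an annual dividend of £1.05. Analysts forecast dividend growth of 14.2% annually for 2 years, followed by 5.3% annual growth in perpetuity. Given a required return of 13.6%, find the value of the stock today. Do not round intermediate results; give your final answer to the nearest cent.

£15.58

D_1 = 1.19910
D_2 = 1.36937
Terminal value at year 2: TV = D_2×(1+g_2)/(r−g_2) = 1.44195/0.083 = 17.37288
P_0 = D_1/(1+r)^1 + D_2/(1+r)^2 + TV/(1+r)^2
    = 1.05555 + 1.06112 + 13.46217 = 15.57884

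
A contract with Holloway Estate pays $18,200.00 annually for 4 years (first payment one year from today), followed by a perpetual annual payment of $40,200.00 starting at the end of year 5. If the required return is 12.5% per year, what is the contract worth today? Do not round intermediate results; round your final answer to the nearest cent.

$255475.93

PV of 4-year annuity: $18,200.00 × [1 − (1+0.125)^−4] / 0.125 = 54702.63679
Perpetuity value at year 4: $40,200.00 / 0.125 = 321600.00000
PV of perpetuity: 321600.00000 / (1+0.125)^4 = 200773.29675
Total PV = 54702.63679 + 200773.29675 = 255475.93355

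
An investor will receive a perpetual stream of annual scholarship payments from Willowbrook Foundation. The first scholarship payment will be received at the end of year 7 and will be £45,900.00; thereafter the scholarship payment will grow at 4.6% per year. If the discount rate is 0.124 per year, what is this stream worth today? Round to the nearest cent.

Value at end of year 6: C₁ / (r − g) = £45,900.00 / (0.124 − 0.046) = £588,461.5385
Discount to today: PV = £588,461.5385 / (1 + 0.124)^6 = £588,461.5385 / 2.016498 = £291,823.47

£291823.47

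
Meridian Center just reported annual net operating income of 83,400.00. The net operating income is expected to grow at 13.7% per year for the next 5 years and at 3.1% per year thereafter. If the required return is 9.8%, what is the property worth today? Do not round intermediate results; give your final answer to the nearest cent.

1991656.10

D_1 = 94825.80000
D_2 = 107816.93460
D_3 = 122587.85464
D_4 = 139382.39073
D_5 = 158477.77826
Terminal value at year 5: TV = D_5×(1+g_2)/(r−g_2) = 163390.58938/0.067 = 2438665.51315
P_0 = D_1/(1+r)^1 + D_2/(1+r)^2 + D_3/(1+r)^3 + D_4/(1+r)^4 + D_5/(1+r)^5 + TV/(1+r)^5
    = 86362.29508 + 89429.80830 + 92606.27690 + 95895.57088 + 99301.69772 + 1528060.45295 = 1991656.10183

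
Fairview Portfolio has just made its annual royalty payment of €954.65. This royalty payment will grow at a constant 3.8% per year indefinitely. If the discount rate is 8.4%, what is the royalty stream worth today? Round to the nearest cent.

D₁ = D₀ × (1 + g) = €954.65 × 1.038 = €990.9267
Growing perpetuity: P = D₁ / (r − g) = €990.9267 / (0.084 − 0.038) = €21,541.88

€21541.88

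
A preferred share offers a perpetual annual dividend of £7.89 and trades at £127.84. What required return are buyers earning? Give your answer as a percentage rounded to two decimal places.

P = C/r ⇒ r = C/P = £7.89/£127.84 = 0.061718

6.17%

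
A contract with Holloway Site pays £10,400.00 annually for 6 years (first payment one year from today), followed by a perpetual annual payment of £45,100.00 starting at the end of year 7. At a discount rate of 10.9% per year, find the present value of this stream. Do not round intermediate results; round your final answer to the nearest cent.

£266537.94

PV of 6-year annuity: £10,400.00 × [1 − (1+0.109)^−6] / 0.109 = 44124.63140
Perpetuity value at year 6: £45,100.00 / 0.109 = 413761.46789
PV of perpetuity: 413761.46789 / (1+0.109)^6 = 222413.30674
Total PV = 44124.63140 + 222413.30674 = 266537.93814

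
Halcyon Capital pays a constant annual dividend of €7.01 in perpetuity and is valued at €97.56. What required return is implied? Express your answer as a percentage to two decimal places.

7.19%

P = C/r ⇒ r = C/P = €7.01/€97.56 = 0.071853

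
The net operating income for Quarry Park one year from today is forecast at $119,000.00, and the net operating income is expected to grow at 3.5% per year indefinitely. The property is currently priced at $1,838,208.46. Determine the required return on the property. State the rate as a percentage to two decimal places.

P = D₁/(r − g) ⇒ r = D₁/P + g = $119,000.0000/$1,838,208.46 + 0.035 = 0.064737 + 0.035 = 0.099737

9.97%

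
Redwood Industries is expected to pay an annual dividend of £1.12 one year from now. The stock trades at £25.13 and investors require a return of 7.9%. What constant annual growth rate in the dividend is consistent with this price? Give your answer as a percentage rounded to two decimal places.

3.44%

P = D₁/(r−g) ⇒ g = r − D₁/P = 0.079 − £1.12/£25.13 = 0.034432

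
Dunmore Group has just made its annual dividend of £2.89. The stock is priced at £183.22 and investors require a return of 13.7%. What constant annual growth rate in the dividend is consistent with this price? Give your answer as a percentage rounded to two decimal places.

P = D₀(1+g)/(r−g) ⇒ P(r−g) = D₀(1+g) ⇒ g(P+D₀) = P·r − D₀
g = (P·r − D₀)/(P + D₀) = (£183.22×0.137 − £2.89) / (£183.22 + £2.89) = 0.119344

11.93%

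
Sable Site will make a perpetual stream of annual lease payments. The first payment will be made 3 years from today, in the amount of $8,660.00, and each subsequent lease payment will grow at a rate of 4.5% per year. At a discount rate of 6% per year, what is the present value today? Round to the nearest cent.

Value at end of year 2: C₁ / (r − g) = $8,660.00 / (0.06 − 0.045) = $577,333.3333
Discount to today: PV = $577,333.3333 / (1 + 0.06)^2 = $577,333.3333 / 1.123600 = $513,824.61

$513824.61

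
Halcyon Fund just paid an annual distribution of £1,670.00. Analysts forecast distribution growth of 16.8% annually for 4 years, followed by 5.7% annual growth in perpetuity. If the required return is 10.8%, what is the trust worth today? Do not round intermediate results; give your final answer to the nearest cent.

D_1 = 1950.56000
D_2 = 2278.25408
D_3 = 2661.00077
D_4 = 3108.04889
Terminal value at year 4: TV = D_4×(1+g_2)/(r−g_2) = 3285.20768/0.051 = 64415.83688
P_0 = D_1/(1+r)^1 + D_2/(1+r)^2 + D_3/(1+r)^3 + D_4/(1+r)^4 + TV/(1+r)^4
    = 1760.43321 + 1855.76353 + 1956.25614 + 2062.19059 + 42739.91084 = 50374.55432

£50374.55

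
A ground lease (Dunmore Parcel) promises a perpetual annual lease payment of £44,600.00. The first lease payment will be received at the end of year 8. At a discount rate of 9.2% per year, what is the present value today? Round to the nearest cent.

Value at end of year 7: C / r = £44,600.00 / 0.092 = £484,782.6087
Discount to today: PV = £484,782.6087 / (1 + 0.092)^7 = £484,782.6087 / 1.851648 = £261,811.41

£261811.41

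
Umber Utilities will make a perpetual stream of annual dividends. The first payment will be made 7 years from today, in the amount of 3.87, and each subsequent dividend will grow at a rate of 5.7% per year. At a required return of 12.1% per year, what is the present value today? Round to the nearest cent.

30.47

Value at end of year 6: C₁ / (r − g) = 3.87 / (0.121 − 0.057) = 60.4688
Discount to today: PV = 60.4688 / (1 + 0.121)^6 = 60.4688 / 1.984420 = 30.47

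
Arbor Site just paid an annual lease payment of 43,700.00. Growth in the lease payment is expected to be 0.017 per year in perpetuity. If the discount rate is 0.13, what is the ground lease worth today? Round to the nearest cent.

D₁ = D₀ × (1 + g) = 43,700.00 × 1.017 = 44,442.9000
Growing perpetuity: P = D₁ / (r − g) = 44,442.9000 / (0.13 − 0.017) = 393,300.00

393300.00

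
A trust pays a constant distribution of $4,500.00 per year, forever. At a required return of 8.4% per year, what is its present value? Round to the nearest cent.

$53571.43

Level perpetuity: PV = C / r = $4,500.00 / 0.084 = $53,571.43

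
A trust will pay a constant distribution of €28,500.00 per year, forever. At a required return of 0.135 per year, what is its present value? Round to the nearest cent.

Level perpetuity: PV = C / r = €28,500.00 / 0.135 = €211,111.11

€211111.11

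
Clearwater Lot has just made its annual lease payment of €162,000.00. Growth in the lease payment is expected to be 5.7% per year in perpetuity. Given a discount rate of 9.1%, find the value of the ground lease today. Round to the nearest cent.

D₁ = D₀ × (1 + g) = €162,000.00 × 1.057 = €171,234.0000
Growing perpetuity: P = D₁ / (r − g) = €171,234.0000 / (0.091 − 0.057) = €5,036,294.12

€5036294.12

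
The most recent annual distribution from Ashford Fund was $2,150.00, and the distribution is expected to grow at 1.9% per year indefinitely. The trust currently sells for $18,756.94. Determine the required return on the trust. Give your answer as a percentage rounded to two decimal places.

D₁ = $2,150.00 × 1.019 = $2,190.8500
P = D₁/(r − g) ⇒ r = D₁/P + g = $2,190.8500/$18,756.94 + 0.019 = 0.116802 + 0.019 = 0.135802

13.58%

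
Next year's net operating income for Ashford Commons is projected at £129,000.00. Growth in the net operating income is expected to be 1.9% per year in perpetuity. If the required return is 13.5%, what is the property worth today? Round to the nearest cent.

Growing perpetuity: P = D₁ / (r − g) = £129,000.0000 / (0.135 − 0.019) = £1,112,068.97

£1112068.97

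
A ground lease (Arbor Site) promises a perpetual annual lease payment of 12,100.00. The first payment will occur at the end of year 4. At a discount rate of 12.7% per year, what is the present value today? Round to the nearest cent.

Value at end of year 3: C / r = 12,100.00 / 0.127 = 95,275.5906
Discount to today: PV = 95,275.5906 / (1 + 0.127)^3 = 95,275.5906 / 1.431435 = 66,559.48

66559.48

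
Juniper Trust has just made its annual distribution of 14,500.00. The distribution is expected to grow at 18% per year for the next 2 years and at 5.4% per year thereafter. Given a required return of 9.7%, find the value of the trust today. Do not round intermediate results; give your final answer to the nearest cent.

D_1 = 17110.00000
D_2 = 20189.80000
Terminal value at year 2: TV = D_2×(1+g_2)/(r−g_2) = 21280.04920/0.043 = 494884.86512
P_0 = D_1/(1+r)^1 + D_2/(1+r)^2 + TV/(1+r)^2
    = 15597.08295 + 16777.17218 + 411235.80189 = 443610.05703

443610.06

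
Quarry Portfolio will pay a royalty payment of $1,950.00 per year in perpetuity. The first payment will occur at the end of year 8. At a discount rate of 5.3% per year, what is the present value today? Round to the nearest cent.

Value at end of year 7: C / r = $1,950.00 / 0.053 = $36,792.4528
Discount to today: PV = $36,792.4528 / (1 + 0.053)^7 = $36,792.4528 / 1.435485 = $25,630.68

$25630.68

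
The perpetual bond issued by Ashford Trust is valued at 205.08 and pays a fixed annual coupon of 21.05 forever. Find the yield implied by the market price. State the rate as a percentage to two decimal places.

10.26%

P = C/r ⇒ r = C/P = 21.05/205.08 = 0.102643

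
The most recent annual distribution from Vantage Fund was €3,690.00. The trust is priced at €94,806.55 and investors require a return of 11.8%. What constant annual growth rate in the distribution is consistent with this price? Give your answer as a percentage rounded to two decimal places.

7.61%

P = D₀(1+g)/(r−g) ⇒ P(r−g) = D₀(1+g) ⇒ g(P+D₀) = P·r − D₀
g = (P·r − D₀)/(P + D₀) = (€94,806.55×0.118 − €3,690.00) / (€94,806.55 + €3,690.00) = 0.076116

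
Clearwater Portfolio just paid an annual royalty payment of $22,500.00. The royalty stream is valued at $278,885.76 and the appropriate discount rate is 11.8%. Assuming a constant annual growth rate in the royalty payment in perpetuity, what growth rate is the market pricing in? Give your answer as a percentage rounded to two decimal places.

3.45%

P = D₀(1+g)/(r−g) ⇒ P(r−g) = D₀(1+g) ⇒ g(P+D₀) = P·r − D₀
g = (P·r − D₀)/(P + D₀) = ($278,885.76×0.118 − $22,500.00) / ($278,885.76 + $22,500.00) = 0.034536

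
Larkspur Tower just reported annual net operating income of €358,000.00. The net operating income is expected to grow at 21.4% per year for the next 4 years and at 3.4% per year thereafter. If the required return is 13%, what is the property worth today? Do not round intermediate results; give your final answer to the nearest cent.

€6855460.44

D_1 = 434612.00000
D_2 = 527618.96800
D_3 = 640529.42715
D_4 = 777602.72456
Terminal value at year 4: TV = D_4×(1+g_2)/(r−g_2) = 804041.21720/0.096 = 8375429.34581
P_0 = D_1/(1+r)^1 + D_2/(1+r)^2 + D_3/(1+r)^3 + D_4/(1+r)^4 + TV/(1+r)^4
    = 384612.38938 + 413203.04487 + 443919.02343 + 476918.31367 + 5136807.67014 = 6855460.44149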